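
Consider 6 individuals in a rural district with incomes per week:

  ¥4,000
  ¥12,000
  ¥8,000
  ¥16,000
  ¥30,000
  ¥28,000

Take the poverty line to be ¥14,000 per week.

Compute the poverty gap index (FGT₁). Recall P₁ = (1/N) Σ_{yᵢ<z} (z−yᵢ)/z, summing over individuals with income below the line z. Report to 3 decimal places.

Incomes under z: ¥4,000, ¥8,000, ¥12,000 (q = 3 of N = 6).
Shortfall ratios: (14000−4000)/14000 = 0.7143; (14000−8000)/14000 = 0.4286; (14000−12000)/14000 = 0.1429.
Sum of shortfalls = 1.285714; P₁ averages over all N: 1.285714 / 6 = 0.214.

0.214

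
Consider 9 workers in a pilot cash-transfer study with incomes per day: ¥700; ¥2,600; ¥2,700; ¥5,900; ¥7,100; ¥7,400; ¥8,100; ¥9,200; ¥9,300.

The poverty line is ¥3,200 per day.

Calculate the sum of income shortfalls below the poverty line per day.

Below z: ¥700, ¥2,600, ¥2,700 (q = 3 of N = 9).
Individual gaps: 3200−700 = 2500; 3200−2600 = 600; 3200−2700 = 500.
Aggregate gap = ¥3,600.

¥3,600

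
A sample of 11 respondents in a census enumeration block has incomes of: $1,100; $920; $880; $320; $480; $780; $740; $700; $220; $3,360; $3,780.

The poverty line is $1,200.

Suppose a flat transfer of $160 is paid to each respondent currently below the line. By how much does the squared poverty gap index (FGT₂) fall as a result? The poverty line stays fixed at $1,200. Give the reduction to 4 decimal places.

0.0798

Before: below the line — $220, $320, $480, $700, $740, $780, $880, $920, $1,100; squared poverty gap index (FGT₂) = 0.194571.
After the $160 transfer: below the line — $380, $480, $640, $860, $900, $940, $1,040, $1,080; squared poverty gap index (FGT₂) = 0.114747.
Reduction = 0.194571 − 0.114747 = 0.0798.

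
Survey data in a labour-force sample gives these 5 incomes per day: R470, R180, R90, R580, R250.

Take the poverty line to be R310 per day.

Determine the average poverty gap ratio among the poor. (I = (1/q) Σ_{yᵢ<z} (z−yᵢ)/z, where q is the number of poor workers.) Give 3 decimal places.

Below the line: R90, R180, R250 (q = 3 of N = 5).
Relative gaps: 0.7097, 0.4194, 0.1935; sum = 1.322581.
The income-gap ratio divides by q (the poor only): 1.322581 / 3 = 0.441.

0.441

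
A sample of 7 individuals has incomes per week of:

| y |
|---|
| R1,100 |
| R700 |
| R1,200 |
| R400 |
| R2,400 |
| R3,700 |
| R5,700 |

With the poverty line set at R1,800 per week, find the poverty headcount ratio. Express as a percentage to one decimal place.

57.1%

4 of the 7 individuals have income below R1,800.
H = 4/7 = 57.1%.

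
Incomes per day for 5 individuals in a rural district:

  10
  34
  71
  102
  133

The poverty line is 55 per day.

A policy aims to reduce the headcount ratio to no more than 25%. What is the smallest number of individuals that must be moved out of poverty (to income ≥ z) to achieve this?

2 of the 5 individuals are poor, so H = 2/5 = 0.400.
A headcount ratio of at most 25% allows at most ⌊0.25 × 5⌋ = 1 poor individuals.
So at least 2 − 1 = 1 must be lifted.

1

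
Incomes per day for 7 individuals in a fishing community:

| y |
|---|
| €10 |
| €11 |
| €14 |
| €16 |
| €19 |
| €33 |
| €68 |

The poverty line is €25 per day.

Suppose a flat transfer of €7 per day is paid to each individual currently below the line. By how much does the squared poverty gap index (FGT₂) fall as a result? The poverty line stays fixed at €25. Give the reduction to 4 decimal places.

Before: below the line — €10, €11, €14, €16, €19; squared poverty gap index (FGT₂) = 0.150629.
After the €7 transfer: below the line — €17, €18, €21, €23; squared poverty gap index (FGT₂) = 0.030400.
Reduction = 0.150629 − 0.030400 = 0.1202.

0.1202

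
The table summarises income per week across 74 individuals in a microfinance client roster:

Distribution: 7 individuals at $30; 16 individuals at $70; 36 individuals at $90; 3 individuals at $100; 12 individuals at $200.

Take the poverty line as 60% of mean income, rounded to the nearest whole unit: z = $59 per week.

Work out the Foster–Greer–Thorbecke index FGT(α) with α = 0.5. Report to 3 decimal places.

Below z: 7×$30 (q = 7 of N = 74).
Normalized shortfalls: (59−30)/59 = 0.4915 (×7).
Raised to α = 0.5: 0.70109 (×7).
Sum = 4.907621; FGT(0.5) = 4.907621 / 74 = 0.066.

0.066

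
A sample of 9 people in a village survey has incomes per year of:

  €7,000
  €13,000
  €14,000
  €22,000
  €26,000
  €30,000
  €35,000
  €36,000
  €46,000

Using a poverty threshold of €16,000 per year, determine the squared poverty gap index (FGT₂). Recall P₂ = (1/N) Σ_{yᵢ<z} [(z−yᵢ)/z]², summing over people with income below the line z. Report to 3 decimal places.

Incomes under z: €7,000, €13,000, €14,000 (q = 3 of N = 9).
Relative gaps: (16000−7000)/16000 = 0.5625; (16000−13000)/16000 = 0.1875; (16000−14000)/16000 = 0.1250.
Squared: 0.3164; 0.0352; 0.0156.
Sum = 0.367188; P₂ = 0.367188 / 9 = 0.041.

0.041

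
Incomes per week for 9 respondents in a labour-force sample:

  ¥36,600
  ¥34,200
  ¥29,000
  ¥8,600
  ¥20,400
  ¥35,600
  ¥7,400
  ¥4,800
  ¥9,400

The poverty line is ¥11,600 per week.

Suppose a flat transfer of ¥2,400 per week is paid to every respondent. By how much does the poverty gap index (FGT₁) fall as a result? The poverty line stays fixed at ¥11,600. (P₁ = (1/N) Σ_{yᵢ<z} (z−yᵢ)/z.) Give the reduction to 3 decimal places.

Before: below the line — ¥4,800, ¥7,400, ¥8,600, ¥9,400; poverty gap index (FGT₁) = 0.15517.
After the ¥2,400 transfer: below the line — ¥7,200, ¥9,800, ¥11,000; poverty gap index (FGT₁) = 0.06513.
Reduction = 0.15517 − 0.06513 = 0.090.

0.090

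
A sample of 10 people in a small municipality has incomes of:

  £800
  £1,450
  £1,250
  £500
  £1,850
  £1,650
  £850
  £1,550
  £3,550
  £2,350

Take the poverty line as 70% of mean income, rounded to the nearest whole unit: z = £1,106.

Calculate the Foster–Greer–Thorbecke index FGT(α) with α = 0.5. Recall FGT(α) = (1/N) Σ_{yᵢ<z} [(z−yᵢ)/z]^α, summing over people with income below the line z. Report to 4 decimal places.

Incomes under z: £500, £800, £850 (q = 3 of N = 10).
Relative gaps: (1106−500)/1106 = 0.5479; (1106−800)/1106 = 0.2767; (1106−850)/1106 = 0.2315.
Raised to α = 0.5: 0.74022; 0.52600; 0.48111.
Sum = 1.747321; FGT(0.5) = 1.747321 / 10 = 0.1747.

0.1747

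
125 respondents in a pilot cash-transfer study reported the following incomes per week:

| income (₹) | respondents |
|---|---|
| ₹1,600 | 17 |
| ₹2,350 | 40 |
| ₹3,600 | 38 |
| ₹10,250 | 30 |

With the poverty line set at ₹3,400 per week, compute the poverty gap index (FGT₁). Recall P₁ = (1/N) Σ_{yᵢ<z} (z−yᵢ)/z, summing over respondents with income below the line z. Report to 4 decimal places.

Below z: 17×₹1,600, 40×₹2,350 (q = 57 of N = 125).
Gap ratios (z−y)/z: (3400−1600)/3400 = 0.5294 (×17); (3400−2350)/3400 = 0.3088 (×40).
Σ = 21.352941. Dividing by the full population N = 125 gives P₁ = 0.1708.

0.1708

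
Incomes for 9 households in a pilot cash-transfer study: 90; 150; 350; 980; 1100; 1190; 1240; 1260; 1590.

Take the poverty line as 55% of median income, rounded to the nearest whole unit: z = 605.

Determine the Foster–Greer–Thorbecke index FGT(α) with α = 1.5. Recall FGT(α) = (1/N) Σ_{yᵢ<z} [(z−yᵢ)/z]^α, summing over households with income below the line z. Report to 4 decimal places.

Below z: 90, 150, 350 (q = 3 of N = 9).
Normalized shortfalls: (605−90)/605 = 0.8512; (605−150)/605 = 0.7521; (605−350)/605 = 0.4215.
Raised to α = 1.5: 0.78538; 0.65220; 0.27364.
Sum = 1.711220; FGT(1.5) = 1.711220 / 9 = 0.1901.

0.1901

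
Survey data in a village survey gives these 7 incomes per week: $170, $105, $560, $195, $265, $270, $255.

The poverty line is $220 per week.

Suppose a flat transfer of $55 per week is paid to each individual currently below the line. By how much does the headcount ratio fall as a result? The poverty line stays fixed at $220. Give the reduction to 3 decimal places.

Before: below the line — $105, $170, $195; headcount ratio = 0.42857.
After the $55 transfer: below the line — $160; headcount ratio = 0.14286.
Reduction = 0.42857 − 0.14286 = 0.286.

0.286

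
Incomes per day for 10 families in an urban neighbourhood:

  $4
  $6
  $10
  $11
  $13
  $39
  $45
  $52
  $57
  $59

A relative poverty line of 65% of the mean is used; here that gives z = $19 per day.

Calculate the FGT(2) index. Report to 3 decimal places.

0.159

Below the line: $4, $6, $10, $11, $13 (q = 5 of N = 10).
Normalized shortfalls: (19−4)/19 = 0.7895; (19−6)/19 = 0.6842; (19−10)/19 = 0.4737; (19−11)/19 = 0.4211; (19−13)/19 = 0.3158.
Squared: 0.6233; 0.4681; 0.2244; 0.1773; 0.0997.
Sum = 1.592798; P₂ = 1.592798 / 10 = 0.159.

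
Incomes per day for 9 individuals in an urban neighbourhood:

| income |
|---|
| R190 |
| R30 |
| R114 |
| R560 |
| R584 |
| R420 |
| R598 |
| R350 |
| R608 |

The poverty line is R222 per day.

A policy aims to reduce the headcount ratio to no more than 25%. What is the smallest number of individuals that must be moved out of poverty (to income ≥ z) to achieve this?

Currently q = 3 of N = 9 are below the line (H = 0.333).
A headcount ratio of at most 25% allows at most ⌊0.25 × 9⌋ = 2 poor individuals.
So at least 3 − 2 = 1 must be lifted.

1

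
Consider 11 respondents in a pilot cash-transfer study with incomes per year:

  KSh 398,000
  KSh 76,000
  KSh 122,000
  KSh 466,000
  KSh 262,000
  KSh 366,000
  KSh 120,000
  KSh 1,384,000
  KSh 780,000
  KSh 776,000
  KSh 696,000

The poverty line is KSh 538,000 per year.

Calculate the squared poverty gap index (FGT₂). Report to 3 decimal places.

0.217

Below z: KSh 76,000, KSh 120,000, KSh 122,000, KSh 262,000, KSh 366,000, KSh 398,000, KSh 466,000 (q = 7 of N = 11).
Shortfall ratios: (538000−76000)/538000 = 0.8587; (538000−120000)/538000 = 0.7770; (538000−122000)/538000 = 0.7732; (538000−262000)/538000 = 0.5130; (538000−366000)/538000 = 0.3197; (538000−398000)/538000 = 0.2602; (538000−466000)/538000 = 0.1338.
Squared: 0.7374; 0.6037; 0.5979; 0.2632; 0.1022; 0.0677; 0.0179.
Sum = 2.389989; P₂ = 2.389989 / 11 = 0.217.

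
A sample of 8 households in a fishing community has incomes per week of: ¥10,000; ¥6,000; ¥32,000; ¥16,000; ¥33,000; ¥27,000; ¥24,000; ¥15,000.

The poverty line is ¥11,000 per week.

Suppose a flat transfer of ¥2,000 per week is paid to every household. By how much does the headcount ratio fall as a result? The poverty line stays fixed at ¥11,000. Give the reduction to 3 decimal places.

Before: below the line — ¥6,000, ¥10,000; headcount ratio = 0.25000.
After the ¥2,000 transfer: below the line — ¥8,000; headcount ratio = 0.12500.
Reduction = 0.25000 − 0.12500 = 0.125.

0.125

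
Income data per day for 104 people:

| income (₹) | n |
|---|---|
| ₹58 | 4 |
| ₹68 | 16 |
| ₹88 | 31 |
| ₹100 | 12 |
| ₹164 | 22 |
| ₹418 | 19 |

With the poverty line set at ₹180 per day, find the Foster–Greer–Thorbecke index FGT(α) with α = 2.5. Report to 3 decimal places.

Poor units: 4×₹58, 16×₹68, 31×₹88, 12×₹100, 22×₹164 (q = 85 of N = 104).
Relative gaps: (180−58)/180 = 0.6778 (×4); (180−68)/180 = 0.6222 (×16); (180−88)/180 = 0.5111 (×31); (180−100)/180 = 0.4444 (×12); (180−164)/180 = 0.0889 (×22).
Raised to α = 2.5: 0.37820 (×4); 0.30540 (×16); 0.18676 (×31); 0.13169 (×12); 0.00236 (×22).
Sum = 13.820821; FGT(2.5) = 13.820821 / 104 = 0.133.

0.133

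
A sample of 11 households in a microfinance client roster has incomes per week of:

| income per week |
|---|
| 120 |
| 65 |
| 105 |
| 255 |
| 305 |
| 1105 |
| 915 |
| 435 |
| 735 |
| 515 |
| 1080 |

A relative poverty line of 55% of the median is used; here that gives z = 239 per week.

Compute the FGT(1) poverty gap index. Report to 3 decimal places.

0.162

Poor units: 65, 105, 120 (q = 3 of N = 11).
Gap ratios (z−y)/z: (239−65)/239 = 0.7280; (239−105)/239 = 0.5607; (239−120)/239 = 0.4979.
Sum of shortfalls = 1.786611; P₁ averages over all N: 1.786611 / 11 = 0.162.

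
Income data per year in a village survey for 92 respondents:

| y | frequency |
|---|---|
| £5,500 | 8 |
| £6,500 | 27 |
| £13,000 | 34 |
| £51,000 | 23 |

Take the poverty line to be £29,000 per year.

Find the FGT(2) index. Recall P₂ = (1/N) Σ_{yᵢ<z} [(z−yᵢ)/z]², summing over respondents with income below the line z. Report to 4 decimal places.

Below the line: 8×£5,500, 27×£6,500, 34×£13,000 (q = 69 of N = 92).
Shortfall ratios: (29000−5500)/29000 = 0.8103 (×8); (29000−6500)/29000 = 0.7759 (×27); (29000−13000)/29000 = 0.5517 (×34).
Squared: 0.6567 (×8); 0.6020 (×27); 0.3044 (×34).
Sum = 31.855826; P₂ = 31.855826 / 92 = 0.3463.

0.3463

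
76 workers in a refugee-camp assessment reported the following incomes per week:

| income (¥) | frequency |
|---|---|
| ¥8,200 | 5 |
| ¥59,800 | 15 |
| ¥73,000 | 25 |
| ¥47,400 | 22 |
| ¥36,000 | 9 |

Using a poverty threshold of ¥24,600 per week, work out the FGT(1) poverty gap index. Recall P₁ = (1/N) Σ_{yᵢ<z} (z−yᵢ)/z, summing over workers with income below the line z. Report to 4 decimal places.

0.0439

Poor units: 5×¥8,200 (q = 5 of N = 76).
Shortfall ratios: (24600−8200)/24600 = 0.6667 (×5).
Sum of shortfalls = 3.333333; P₁ averages over all N: 3.333333 / 76 = 0.0439.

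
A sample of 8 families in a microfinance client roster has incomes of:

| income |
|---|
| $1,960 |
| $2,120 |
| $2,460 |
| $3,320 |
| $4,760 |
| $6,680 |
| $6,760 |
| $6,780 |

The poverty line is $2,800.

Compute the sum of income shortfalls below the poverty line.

$1,860

Below the line: $1,960, $2,120, $2,460 (q = 3 of N = 8).
Individual gaps: 2800−1960 = 840; 2800−2120 = 680; 2800−2460 = 340.
Aggregate gap = $1,860.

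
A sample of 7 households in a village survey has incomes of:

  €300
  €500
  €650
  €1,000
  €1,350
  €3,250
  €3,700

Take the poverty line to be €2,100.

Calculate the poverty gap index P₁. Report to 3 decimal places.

Poor units: €300, €500, €650, €1,000, €1,350 (q = 5 of N = 7).
Shortfall ratios: (2100−300)/2100 = 0.8571; (2100−500)/2100 = 0.7619; (2100−650)/2100 = 0.6905; (2100−1000)/2100 = 0.5238; (2100−1350)/2100 = 0.3571.
Σ = 3.190476. Dividing by the full population N = 7 gives P₁ = 0.456.

0.456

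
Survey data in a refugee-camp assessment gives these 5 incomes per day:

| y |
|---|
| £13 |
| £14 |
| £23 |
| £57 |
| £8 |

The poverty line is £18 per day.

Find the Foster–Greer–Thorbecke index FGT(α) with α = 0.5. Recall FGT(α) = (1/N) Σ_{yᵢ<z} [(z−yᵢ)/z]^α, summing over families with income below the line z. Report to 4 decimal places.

0.3488

Below z: £8, £13, £14 (q = 3 of N = 5).
Gap ratios (z−y)/z: (18−8)/18 = 0.5556; (18−13)/18 = 0.2778; (18−14)/18 = 0.2222.
Raised to α = 0.5: 0.74536; 0.52705; 0.47140.
Sum = 1.743807; FGT(0.5) = 1.743807 / 5 = 0.3488.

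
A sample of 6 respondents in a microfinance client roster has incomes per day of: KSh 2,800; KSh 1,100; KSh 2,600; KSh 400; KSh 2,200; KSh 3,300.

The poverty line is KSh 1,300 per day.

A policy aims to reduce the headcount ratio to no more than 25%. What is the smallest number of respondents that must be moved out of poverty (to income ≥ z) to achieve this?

1

Currently q = 2 of N = 6 are below the line (H = 0.333).
A headcount ratio of at most 25% allows at most ⌊0.25 × 6⌋ = 1 poor respondents.
So at least 2 − 1 = 1 must be lifted.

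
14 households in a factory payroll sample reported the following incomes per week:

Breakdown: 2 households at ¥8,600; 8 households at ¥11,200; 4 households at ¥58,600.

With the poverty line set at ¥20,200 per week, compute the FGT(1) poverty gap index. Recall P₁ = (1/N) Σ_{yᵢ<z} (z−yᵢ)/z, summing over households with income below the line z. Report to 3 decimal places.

Below z: 2×¥8,600, 8×¥11,200 (q = 10 of N = 14).
Gap ratios (z−y)/z: (20200−8600)/20200 = 0.5743 (×2); (20200−11200)/20200 = 0.4455 (×8).
Sum of shortfalls = 4.712871; P₁ averages over all N: 4.712871 / 14 = 0.337.

0.337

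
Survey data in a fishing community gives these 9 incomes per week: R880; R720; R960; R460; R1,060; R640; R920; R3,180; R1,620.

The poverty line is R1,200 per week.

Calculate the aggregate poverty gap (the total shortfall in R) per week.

Below the line: R460, R640, R720, R880, R920, R960, R1,060 (q = 7 of N = 9).
Individual gaps: 1200−460 = 740; 1200−640 = 560; 1200−720 = 480; 1200−880 = 320; 1200−920 = 280; 1200−960 = 240; 1200−1060 = 140.
Aggregate gap = R2,760.

R2,760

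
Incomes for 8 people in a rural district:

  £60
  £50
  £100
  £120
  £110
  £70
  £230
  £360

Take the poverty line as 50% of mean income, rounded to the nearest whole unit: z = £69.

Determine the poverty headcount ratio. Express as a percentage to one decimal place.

2 of the 8 people have income below £69.
H = 2/8 = 25.0%.

25.0%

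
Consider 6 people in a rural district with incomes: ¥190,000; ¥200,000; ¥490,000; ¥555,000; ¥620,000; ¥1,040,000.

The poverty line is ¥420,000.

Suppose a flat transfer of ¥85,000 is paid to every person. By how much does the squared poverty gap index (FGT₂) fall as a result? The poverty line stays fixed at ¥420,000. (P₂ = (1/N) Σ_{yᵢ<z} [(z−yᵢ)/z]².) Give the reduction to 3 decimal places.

Before: below the line — ¥190,000, ¥200,000; squared poverty gap index (FGT₂) = 0.09571.
After the ¥85,000 transfer: below the line — ¥275,000, ¥285,000; squared poverty gap index (FGT₂) = 0.03708.
Reduction = 0.09571 − 0.03708 = 0.059.

0.059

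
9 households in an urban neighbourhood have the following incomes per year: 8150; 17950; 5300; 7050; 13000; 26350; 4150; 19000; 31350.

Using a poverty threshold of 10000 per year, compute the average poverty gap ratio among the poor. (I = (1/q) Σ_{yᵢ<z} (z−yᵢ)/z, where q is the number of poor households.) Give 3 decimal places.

0.384

Below the line: 4150, 5300, 7050, 8150 (q = 4 of N = 9).
Relative gaps: 0.5850, 0.4700, 0.2950, 0.1850; sum = 1.535000.
The income-gap ratio divides by q (the poor only): 1.535000 / 4 = 0.384.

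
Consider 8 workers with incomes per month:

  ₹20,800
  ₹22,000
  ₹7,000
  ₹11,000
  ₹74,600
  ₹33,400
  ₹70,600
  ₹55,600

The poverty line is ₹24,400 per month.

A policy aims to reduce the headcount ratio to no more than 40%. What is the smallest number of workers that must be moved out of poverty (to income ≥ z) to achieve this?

1

Currently q = 4 of N = 8 are below the line (H = 0.500).
A headcount ratio of at most 40% allows at most ⌊0.40 × 8⌋ = 3 poor workers.
So at least 4 − 3 = 1 must be lifted.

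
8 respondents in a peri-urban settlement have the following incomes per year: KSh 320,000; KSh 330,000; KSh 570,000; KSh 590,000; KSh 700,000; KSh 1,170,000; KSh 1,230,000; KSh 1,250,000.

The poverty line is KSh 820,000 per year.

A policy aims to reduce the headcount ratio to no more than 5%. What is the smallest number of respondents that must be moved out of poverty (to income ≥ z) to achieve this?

5 of the 8 respondents are poor, so H = 5/8 = 0.625.
A headcount ratio of at most 5% allows at most ⌊0.05 × 8⌋ = 0 poor respondents.
So at least 5 − 0 = 5 must be lifted.

5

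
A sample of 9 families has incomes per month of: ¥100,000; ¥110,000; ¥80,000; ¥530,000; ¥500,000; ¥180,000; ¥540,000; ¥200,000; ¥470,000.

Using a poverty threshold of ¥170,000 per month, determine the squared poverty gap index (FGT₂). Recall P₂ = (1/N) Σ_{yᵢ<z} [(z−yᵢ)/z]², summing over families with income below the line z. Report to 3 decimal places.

0.064

Incomes under z: ¥80,000, ¥100,000, ¥110,000 (q = 3 of N = 9).
Shortfall ratios: (170000−80000)/170000 = 0.5294; (170000−100000)/170000 = 0.4118; (170000−110000)/170000 = 0.3529.
Squared: 0.2803; 0.1696; 0.1246.
Sum = 0.574394; P₂ = 0.574394 / 9 = 0.064.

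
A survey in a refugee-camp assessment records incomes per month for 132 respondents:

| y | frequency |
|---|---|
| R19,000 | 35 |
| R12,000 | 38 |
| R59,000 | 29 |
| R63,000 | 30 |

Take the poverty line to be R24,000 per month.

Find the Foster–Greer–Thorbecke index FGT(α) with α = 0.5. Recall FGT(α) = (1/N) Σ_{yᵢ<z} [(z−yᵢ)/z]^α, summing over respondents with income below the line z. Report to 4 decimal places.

Below the line: 38×R12,000, 35×R19,000 (q = 73 of N = 132).
Gap ratios (z−y)/z: (24000−12000)/24000 = 0.5000 (×38); (24000−19000)/24000 = 0.2083 (×35).
Raised to α = 0.5: 0.70711 (×38); 0.45644 (×35).
Sum = 42.845299; FGT(0.5) = 42.845299 / 132 = 0.3246.

0.3246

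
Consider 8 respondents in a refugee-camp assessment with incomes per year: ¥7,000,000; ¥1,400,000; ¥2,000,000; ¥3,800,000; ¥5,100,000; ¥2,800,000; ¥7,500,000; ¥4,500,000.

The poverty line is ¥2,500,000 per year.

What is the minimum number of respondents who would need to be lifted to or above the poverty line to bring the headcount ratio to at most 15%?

1

2 of the 8 respondents are poor, so H = 2/8 = 0.250.
A headcount ratio of at most 15% allows at most ⌊0.15 × 8⌋ = 1 poor respondents.
So at least 2 − 1 = 1 must be lifted.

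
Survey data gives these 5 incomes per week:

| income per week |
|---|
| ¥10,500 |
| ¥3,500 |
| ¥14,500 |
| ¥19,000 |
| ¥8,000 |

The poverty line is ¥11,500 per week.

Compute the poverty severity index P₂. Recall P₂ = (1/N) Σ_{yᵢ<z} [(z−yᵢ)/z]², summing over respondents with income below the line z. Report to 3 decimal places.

0.117

Incomes under z: ¥3,500, ¥8,000, ¥10,500 (q = 3 of N = 5).
Normalized shortfalls: (11500−3500)/11500 = 0.6957; (11500−8000)/11500 = 0.3043; (11500−10500)/11500 = 0.0870.
Squared: 0.4839; 0.0926; 0.0076.
Sum = 0.584121; P₂ = 0.584121 / 5 = 0.117.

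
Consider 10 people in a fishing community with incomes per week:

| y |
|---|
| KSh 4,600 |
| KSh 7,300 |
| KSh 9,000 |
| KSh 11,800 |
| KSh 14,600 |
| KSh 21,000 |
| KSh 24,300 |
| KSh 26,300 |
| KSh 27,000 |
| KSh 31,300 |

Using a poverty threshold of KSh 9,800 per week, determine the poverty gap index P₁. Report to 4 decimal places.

0.0867

Below z: KSh 4,600, KSh 7,300, KSh 9,000 (q = 3 of N = 10).
Normalized shortfalls: (9800−4600)/9800 = 0.5306; (9800−7300)/9800 = 0.2551; (9800−9000)/9800 = 0.0816.
Sum of shortfalls = 0.867347; P₁ averages over all N: 0.867347 / 10 = 0.0867.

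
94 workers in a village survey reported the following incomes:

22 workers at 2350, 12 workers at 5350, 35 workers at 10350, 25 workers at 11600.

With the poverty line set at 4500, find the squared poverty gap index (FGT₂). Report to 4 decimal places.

0.0534

Below z: 22×2350 (q = 22 of N = 94).
Gap ratios (z−y)/z: (4500−2350)/4500 = 0.4778 (×22).
Squared: 0.2283 (×22).
Sum = 5.021975; P₂ = 5.021975 / 94 = 0.0534.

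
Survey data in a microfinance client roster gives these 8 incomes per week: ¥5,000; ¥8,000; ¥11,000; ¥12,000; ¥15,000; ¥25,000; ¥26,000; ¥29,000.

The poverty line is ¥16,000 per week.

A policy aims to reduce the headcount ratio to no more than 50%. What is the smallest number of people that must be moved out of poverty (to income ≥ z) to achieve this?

Currently q = 5 of N = 8 are below the line (H = 0.625).
A headcount ratio of at most 50% allows at most ⌊0.50 × 8⌋ = 4 poor people.
So at least 5 − 4 = 1 must be lifted.

1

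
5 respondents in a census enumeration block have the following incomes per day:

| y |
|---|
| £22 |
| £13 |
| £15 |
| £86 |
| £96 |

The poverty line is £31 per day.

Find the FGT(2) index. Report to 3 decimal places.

0.138

Below the line: £13, £15, £22 (q = 3 of N = 5).
Normalized shortfalls: (31−13)/31 = 0.5806; (31−15)/31 = 0.5161; (31−22)/31 = 0.2903.
Squared: 0.3371; 0.2664; 0.0843.
Sum = 0.687825; P₂ = 0.687825 / 5 = 0.138.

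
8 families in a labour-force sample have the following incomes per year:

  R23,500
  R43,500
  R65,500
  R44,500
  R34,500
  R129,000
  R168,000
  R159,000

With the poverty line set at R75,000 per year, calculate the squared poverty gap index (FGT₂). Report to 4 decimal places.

0.1401

Incomes under z: R23,500, R34,500, R43,500, R44,500, R65,500 (q = 5 of N = 8).
Shortfall ratios: (75000−23500)/75000 = 0.6867; (75000−34500)/75000 = 0.5400; (75000−43500)/75000 = 0.4200; (75000−44500)/75000 = 0.4067; (75000−65500)/75000 = 0.1267.
Squared: 0.4715; 0.2916; 0.1764; 0.1654; 0.0160.
Sum = 1.120933; P₂ = 1.120933 / 8 = 0.1401.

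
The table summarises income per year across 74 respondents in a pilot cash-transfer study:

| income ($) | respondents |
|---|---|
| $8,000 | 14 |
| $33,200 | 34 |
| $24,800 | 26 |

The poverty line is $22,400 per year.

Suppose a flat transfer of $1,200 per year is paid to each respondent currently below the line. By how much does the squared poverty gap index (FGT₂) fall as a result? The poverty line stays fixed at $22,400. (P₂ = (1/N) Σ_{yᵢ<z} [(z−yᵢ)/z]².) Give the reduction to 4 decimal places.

Before: below the line — 14×$8,000; squared poverty gap index (FGT₂) = 0.078185.
After the $1,200 transfer: below the line — 14×$9,200; squared poverty gap index (FGT₂) = 0.065697.
Reduction = 0.078185 − 0.065697 = 0.0125.

0.0125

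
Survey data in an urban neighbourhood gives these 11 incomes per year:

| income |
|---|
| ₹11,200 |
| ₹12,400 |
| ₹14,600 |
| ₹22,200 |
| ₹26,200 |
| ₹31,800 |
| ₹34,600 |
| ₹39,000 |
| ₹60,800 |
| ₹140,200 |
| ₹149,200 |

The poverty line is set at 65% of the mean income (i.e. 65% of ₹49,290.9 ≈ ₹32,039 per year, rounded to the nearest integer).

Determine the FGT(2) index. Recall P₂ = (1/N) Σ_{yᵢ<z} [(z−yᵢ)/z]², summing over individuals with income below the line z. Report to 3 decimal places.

Below the line: ₹11,200, ₹12,400, ₹14,600, ₹22,200, ₹26,200, ₹31,800 (q = 6 of N = 11).
Shortfall ratios: (32039−11200)/32039 = 0.6504; (32039−12400)/32039 = 0.6130; (32039−14600)/32039 = 0.5443; (32039−22200)/32039 = 0.3071; (32039−26200)/32039 = 0.1822; (32039−31800)/32039 = 0.0075.
Squared: 0.4231; 0.3757; 0.2963; 0.0943; 0.0332; 0.0001.
Sum = 1.222633; P₂ = 1.222633 / 11 = 0.111.

0.111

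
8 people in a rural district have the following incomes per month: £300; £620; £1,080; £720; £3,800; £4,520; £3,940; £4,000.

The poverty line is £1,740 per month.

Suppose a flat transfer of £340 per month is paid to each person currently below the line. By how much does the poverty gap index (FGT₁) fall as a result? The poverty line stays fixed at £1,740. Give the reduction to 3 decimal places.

Before: below the line — £300, £620, £720, £1,080; poverty gap index (FGT₁) = 0.30460.
After the £340 transfer: below the line — £640, £960, £1,060, £1,420; poverty gap index (FGT₁) = 0.20690.
Reduction = 0.30460 − 0.20690 = 0.098.

0.098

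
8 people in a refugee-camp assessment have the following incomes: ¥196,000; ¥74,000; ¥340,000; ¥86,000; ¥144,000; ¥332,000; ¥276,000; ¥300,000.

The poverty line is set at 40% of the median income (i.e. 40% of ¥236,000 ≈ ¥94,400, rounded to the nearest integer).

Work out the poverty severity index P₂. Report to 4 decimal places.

Incomes under z: ¥74,000, ¥86,000 (q = 2 of N = 8).
Shortfall ratios: (94400−74000)/94400 = 0.2161; (94400−86000)/94400 = 0.0890.
Squared: 0.0467; 0.0079.
Sum = 0.054618; P₂ = 0.054618 / 8 = 0.0068.

0.0068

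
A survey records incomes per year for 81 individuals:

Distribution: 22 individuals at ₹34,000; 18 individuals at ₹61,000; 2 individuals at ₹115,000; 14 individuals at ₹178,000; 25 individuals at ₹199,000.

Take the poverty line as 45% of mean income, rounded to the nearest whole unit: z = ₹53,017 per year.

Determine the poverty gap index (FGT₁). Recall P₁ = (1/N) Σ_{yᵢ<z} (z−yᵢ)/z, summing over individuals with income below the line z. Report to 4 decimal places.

0.0974

Below the line: 22×₹34,000 (q = 22 of N = 81).
Gap ratios (z−y)/z: (53017−34000)/53017 = 0.3587 (×22).
Σ = 7.891318. Dividing by the full population N = 81 gives P₁ = 0.0974.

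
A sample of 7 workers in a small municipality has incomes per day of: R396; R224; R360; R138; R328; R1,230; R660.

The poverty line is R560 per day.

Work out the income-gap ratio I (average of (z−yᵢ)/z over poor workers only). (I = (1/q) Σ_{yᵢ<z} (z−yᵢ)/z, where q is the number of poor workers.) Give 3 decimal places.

0.484

Below z: R138, R224, R328, R360, R396 (q = 5 of N = 7).
Shortfall ratios (z−y)/z: 0.7536, 0.6000, 0.4143, 0.3571, 0.2929; sum = 2.417857.
I averages over the q = 5 poor units only: 2.417857 / 5 = 0.484.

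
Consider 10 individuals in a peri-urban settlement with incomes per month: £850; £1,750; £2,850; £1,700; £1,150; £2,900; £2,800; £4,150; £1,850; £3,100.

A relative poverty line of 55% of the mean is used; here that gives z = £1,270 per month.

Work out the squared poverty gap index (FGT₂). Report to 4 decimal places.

Below z: £850, £1,150 (q = 2 of N = 10).
Gap ratios (z−y)/z: (1270−850)/1270 = 0.3307; (1270−1150)/1270 = 0.0945.
Squared: 0.1094; 0.0089.
Sum = 0.118296; P₂ = 0.118296 / 10 = 0.0118.

0.0118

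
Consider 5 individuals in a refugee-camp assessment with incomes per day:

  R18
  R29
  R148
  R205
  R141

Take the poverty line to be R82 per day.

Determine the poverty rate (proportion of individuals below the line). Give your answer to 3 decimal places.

2 of the 5 individuals have income below R82.
H = 2/5 = 0.400.

0.400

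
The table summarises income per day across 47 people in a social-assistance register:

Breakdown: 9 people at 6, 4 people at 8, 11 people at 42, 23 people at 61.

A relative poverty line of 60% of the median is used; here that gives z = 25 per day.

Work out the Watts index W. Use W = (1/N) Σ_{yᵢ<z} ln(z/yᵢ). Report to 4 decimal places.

0.3703

Below z: 9×6, 4×8 (q = 13 of N = 47).
ln(z/y) terms: ln(25/6) = 1.4271 (×9); ln(25/8) = 1.1394 (×4).
W = 17.401784 / 47 = 0.3703.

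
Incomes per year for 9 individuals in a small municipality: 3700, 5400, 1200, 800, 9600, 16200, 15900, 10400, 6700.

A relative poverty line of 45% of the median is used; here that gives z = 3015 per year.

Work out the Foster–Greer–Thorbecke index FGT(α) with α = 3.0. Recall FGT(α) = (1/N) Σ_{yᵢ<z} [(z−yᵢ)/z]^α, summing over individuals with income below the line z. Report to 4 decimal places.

Incomes under z: 800, 1200 (q = 2 of N = 9).
Normalized shortfalls: (3015−800)/3015 = 0.7347; (3015−1200)/3015 = 0.6020.
Raised to α = 3.0: 0.39651; 0.21816.
Sum = 0.614671; FGT(3.0) = 0.614671 / 9 = 0.0683.

0.0683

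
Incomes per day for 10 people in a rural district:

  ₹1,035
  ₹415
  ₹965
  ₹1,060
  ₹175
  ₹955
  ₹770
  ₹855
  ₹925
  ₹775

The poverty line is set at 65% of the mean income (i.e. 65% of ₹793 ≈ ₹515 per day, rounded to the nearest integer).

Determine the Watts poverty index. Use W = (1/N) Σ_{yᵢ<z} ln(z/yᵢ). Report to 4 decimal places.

0.1295

Below the line: ₹175, ₹415 (q = 2 of N = 10).
ln(z/y) terms: ln(515/175) = 1.0794; ln(515/415) = 0.2159.
W = 1.295269 / 10 = 0.1295.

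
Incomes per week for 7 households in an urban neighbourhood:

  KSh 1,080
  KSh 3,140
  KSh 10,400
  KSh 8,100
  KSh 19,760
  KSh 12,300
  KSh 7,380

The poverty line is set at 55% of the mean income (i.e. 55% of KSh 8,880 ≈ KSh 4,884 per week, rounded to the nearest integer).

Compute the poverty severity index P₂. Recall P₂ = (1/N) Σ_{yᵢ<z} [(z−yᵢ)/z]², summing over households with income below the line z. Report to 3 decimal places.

Below the line: KSh 1,080, KSh 3,140 (q = 2 of N = 7).
Normalized shortfalls: (4884−1080)/4884 = 0.7789; (4884−3140)/4884 = 0.3571.
Squared: 0.6066; 0.1275.
Sum = 0.734147; P₂ = 0.734147 / 7 = 0.105.

0.105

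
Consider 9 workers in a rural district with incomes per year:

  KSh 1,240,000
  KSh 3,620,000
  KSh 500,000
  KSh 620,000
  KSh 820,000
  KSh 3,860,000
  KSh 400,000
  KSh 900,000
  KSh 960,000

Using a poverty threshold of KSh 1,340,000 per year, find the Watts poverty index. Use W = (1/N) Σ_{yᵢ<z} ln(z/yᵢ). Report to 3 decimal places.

0.474

Below z: KSh 400,000, KSh 500,000, KSh 620,000, KSh 820,000, KSh 900,000, KSh 960,000, KSh 1,240,000 (q = 7 of N = 9).
Log shortfalls: ln(1340000/400000) = 1.2090; ln(1340000/500000) = 0.9858; ln(1340000/620000) = 0.7707; ln(1340000/820000) = 0.4911; ln(1340000/900000) = 0.3980; ln(1340000/960000) = 0.3335; ln(1340000/1240000) = 0.0776.
W = 4.265683 / 9 = 0.474.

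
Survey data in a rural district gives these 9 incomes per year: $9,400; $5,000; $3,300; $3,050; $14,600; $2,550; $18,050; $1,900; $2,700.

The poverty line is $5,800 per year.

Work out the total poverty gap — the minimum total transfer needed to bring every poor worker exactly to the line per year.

$16,300

Below the line: $1,900, $2,550, $2,700, $3,050, $3,300, $5,000 (q = 6 of N = 9).
Individual gaps: 5800−1900 = 3900; 5800−2550 = 3250; 5800−2700 = 3100; 5800−3050 = 2750; 5800−3300 = 2500; 5800−5000 = 800.
Aggregate gap = $16,300.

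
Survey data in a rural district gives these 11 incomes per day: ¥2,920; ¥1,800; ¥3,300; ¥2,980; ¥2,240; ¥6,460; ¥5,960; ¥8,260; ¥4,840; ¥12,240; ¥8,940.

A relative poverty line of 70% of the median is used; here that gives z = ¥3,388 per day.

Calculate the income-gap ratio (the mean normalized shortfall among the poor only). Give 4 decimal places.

0.2184

Poor units: ¥1,800, ¥2,240, ¥2,920, ¥2,980, ¥3,300 (q = 5 of N = 11).
Relative gaps: 0.4687, 0.3388, 0.1381, 0.1204, 0.0260; sum = 1.092090.
I averages over the q = 5 poor units only: 1.092090 / 5 = 0.2184.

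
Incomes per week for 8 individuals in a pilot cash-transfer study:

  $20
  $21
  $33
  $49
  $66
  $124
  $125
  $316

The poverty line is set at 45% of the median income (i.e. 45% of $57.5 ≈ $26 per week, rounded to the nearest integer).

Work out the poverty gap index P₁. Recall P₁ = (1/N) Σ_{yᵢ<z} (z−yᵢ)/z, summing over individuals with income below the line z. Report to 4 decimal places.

Below z: $20, $21 (q = 2 of N = 8).
Normalized shortfalls: (26−20)/26 = 0.2308; (26−21)/26 = 0.1923.
Sum of shortfalls = 0.423077; P₁ averages over all N: 0.423077 / 8 = 0.0529.

0.0529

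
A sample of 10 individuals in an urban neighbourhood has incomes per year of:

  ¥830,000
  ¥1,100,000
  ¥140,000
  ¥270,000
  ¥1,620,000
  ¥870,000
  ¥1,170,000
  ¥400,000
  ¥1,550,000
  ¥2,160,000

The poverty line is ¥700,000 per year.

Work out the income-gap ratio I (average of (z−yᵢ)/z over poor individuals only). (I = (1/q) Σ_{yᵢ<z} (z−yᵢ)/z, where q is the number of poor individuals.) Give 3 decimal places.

Below z: ¥140,000, ¥270,000, ¥400,000 (q = 3 of N = 10).
Shortfall ratios (z−y)/z: 0.8000, 0.6143, 0.4286; sum = 1.842857.
The income-gap ratio divides by q (the poor only): 1.842857 / 3 = 0.614.

0.614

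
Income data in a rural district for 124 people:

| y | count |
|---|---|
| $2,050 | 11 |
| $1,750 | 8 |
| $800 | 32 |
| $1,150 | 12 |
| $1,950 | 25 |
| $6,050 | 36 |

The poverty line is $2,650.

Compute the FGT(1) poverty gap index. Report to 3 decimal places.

0.330

Below the line: 32×$800, 12×$1,150, 8×$1,750, 25×$1,950, 11×$2,050 (q = 88 of N = 124).
Shortfall ratios: (2650−800)/2650 = 0.6981 (×32); (2650−1150)/2650 = 0.5660 (×12); (2650−1750)/2650 = 0.3396 (×8); (2650−1950)/2650 = 0.2642 (×25); (2650−2050)/2650 = 0.2264 (×11).
Σ = 40.943396. Dividing by the full population N = 124 gives P₁ = 0.330.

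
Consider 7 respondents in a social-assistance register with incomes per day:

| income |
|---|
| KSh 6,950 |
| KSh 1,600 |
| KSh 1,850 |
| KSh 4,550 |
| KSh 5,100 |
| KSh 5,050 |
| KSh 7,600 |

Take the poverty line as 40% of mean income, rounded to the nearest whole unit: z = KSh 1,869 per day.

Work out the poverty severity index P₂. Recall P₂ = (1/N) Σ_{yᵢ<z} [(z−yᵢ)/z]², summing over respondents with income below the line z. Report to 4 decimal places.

Poor units: KSh 1,600, KSh 1,850 (q = 2 of N = 7).
Gap ratios (z−y)/z: (1869−1600)/1869 = 0.1439; (1869−1850)/1869 = 0.0102.
Squared: 0.0207; 0.0001.
Sum = 0.020818; P₂ = 0.020818 / 7 = 0.0030.

0.0030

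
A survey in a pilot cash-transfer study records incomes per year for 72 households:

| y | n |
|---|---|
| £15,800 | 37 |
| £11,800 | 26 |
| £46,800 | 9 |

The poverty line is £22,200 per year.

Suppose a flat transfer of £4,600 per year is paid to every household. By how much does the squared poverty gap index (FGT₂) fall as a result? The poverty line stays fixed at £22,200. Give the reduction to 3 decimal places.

Before: below the line — 26×£11,800, 37×£15,800; squared poverty gap index (FGT₂) = 0.12196.
After the £4,600 transfer: below the line — 26×£16,400, 37×£20,400; squared poverty gap index (FGT₂) = 0.02803.
Reduction = 0.12196 − 0.02803 = 0.094.

0.094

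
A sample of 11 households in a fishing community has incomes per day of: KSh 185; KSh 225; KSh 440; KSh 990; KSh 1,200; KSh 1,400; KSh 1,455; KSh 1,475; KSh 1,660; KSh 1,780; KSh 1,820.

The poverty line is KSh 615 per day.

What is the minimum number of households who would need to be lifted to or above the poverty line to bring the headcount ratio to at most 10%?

3 of the 11 households are poor, so H = 3/11 = 0.273.
A headcount ratio of at most 10% allows at most ⌊0.10 × 11⌋ = 1 poor households.
So at least 3 − 1 = 2 must be lifted.

2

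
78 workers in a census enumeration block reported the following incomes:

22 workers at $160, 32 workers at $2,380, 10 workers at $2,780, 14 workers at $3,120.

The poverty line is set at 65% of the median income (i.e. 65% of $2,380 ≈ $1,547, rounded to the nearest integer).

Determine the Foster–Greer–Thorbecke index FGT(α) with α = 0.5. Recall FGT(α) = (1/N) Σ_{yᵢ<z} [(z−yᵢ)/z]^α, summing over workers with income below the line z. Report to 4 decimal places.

0.2671

Below z: 22×$160 (q = 22 of N = 78).
Gap ratios (z−y)/z: (1547−160)/1547 = 0.8966 (×22).
Raised to α = 0.5: 0.94688 (×22).
Sum = 20.831270; FGT(0.5) = 20.831270 / 78 = 0.2671.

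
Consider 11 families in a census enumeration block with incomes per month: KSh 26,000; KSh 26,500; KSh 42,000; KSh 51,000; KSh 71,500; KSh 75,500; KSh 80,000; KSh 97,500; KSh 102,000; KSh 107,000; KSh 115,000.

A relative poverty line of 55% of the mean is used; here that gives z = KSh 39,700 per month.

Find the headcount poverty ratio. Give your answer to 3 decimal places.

0.182

2 of the 11 families have income below KSh 39,700.
H = 2/11 = 0.182.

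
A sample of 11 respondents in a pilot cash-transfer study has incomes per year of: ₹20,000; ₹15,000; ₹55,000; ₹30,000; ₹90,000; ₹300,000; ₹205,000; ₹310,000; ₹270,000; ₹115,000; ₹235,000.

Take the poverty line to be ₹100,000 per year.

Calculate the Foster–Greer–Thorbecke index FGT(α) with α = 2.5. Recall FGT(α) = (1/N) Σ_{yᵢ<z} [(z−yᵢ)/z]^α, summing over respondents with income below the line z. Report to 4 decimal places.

Below z: ₹15,000, ₹20,000, ₹30,000, ₹55,000, ₹90,000 (q = 5 of N = 11).
Shortfall ratios: (100000−15000)/100000 = 0.8500; (100000−20000)/100000 = 0.8000; (100000−30000)/100000 = 0.7000; (100000−55000)/100000 = 0.4500; (100000−90000)/100000 = 0.1000.
Raised to α = 2.5: 0.66611; 0.57243; 0.40996; 0.13584; 0.00316.
Sum = 1.787512; FGT(2.5) = 1.787512 / 11 = 0.1625.

0.1625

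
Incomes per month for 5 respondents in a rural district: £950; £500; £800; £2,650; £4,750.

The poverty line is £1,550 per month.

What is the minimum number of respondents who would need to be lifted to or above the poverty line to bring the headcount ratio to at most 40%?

Currently q = 3 of N = 5 are below the line (H = 0.600).
A headcount ratio of at most 40% allows at most ⌊0.40 × 5⌋ = 2 poor respondents.
So at least 3 − 2 = 1 must be lifted.

1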